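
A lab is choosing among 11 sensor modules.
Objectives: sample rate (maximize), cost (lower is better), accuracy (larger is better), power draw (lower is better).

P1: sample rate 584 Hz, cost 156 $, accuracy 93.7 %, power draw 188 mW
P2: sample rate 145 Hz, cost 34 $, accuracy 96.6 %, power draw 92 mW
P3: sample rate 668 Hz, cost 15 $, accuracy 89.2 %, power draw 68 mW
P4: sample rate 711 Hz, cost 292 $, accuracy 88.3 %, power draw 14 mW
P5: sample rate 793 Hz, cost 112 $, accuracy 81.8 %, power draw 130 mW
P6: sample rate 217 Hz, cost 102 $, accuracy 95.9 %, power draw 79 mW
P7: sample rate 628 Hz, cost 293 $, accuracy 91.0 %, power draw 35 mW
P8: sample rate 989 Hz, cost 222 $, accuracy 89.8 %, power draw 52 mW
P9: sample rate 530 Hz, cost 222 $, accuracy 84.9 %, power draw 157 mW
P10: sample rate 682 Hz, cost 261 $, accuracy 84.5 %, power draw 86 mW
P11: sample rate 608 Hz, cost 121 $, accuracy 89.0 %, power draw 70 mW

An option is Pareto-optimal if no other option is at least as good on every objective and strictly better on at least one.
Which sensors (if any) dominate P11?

P3

P3: sample rate 668≥608, cost 15≤121, accuracy 89.2≥89.0, power draw 68≤70 — dominates P11.
Others (P1, P2, P4, P5, P6, P7, P8, P9, P10) are each worse than P11 on at least one objective.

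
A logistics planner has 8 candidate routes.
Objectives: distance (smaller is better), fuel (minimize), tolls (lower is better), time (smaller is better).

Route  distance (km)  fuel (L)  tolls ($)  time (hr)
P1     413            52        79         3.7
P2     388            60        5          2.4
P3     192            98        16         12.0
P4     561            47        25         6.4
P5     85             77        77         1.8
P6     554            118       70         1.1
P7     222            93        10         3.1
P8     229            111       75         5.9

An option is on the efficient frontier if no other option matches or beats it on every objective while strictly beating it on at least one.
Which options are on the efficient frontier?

P1, P2, P3, P4, P5, P6, P7

P1: not dominated.
P2: not dominated (best tolls).
P3: not dominated.
P4: not dominated (best fuel).
P5: not dominated (best distance).
P6: not dominated (best time).
P7: not dominated.
P8: dominated by P7 (distance 222≤229, fuel 93≤111, tolls 10≤75, time 3.1≤5.9).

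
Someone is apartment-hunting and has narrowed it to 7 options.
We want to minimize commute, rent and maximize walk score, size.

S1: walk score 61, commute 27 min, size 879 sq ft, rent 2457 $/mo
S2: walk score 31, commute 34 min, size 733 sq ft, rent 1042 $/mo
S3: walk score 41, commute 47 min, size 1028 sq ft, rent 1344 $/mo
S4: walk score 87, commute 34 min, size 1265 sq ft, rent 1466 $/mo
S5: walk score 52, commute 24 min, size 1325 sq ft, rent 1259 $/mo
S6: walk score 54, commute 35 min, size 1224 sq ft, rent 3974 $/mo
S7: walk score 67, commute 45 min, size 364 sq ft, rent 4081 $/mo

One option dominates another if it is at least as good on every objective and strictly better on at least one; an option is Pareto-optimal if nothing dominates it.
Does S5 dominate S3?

Yes

S5 vs S3: walk score 52≥41, commute 24≤47, size 1325≥1028, rent 1259≤1344 — S5 is at least as good on every objective with at least one strict improvement.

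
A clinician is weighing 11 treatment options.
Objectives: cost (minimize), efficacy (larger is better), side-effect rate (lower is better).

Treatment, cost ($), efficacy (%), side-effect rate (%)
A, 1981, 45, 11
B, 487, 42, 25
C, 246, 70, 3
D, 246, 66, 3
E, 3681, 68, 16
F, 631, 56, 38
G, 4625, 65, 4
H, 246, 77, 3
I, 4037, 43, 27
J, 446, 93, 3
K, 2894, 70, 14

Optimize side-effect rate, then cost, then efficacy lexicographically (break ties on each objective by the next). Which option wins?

First minimize side-effect rate: best is 3, kept {C, D, H, J}.
Then minimize cost: best is 246, kept {C, D, H}.
Then maximize efficacy: best is 77, kept {H}.

H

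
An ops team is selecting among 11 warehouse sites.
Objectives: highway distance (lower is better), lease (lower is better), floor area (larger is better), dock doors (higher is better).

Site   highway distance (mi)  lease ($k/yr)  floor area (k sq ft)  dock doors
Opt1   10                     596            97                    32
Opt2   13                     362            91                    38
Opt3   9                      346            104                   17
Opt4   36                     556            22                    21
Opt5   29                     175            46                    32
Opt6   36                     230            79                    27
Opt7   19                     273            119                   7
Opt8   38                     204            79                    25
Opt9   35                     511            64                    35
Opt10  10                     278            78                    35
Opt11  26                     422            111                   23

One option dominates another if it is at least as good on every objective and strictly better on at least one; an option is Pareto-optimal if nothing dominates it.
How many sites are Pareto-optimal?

Opt1: not dominated.
Opt2: not dominated (best dock doors).
Opt3: not dominated (best highway distance).
Opt4: dominated by Opt2 (highway distance 13≤36, lease 362≤556, floor area 91≥22, dock doors 38≥21).
Opt5: not dominated (best lease).
Opt6: not dominated.
Opt7: not dominated (best floor area).
Opt8: not dominated.
Opt9: dominated by Opt2 (highway distance 13≤35, lease 362≤511, floor area 91≥64, dock doors 38≥35).
Opt10: not dominated.
Opt11: not dominated.
Pareto-optimal: Opt1, Opt2, Opt3, Opt5, Opt6, Opt7, Opt8, Opt10, Opt11 → 9.

9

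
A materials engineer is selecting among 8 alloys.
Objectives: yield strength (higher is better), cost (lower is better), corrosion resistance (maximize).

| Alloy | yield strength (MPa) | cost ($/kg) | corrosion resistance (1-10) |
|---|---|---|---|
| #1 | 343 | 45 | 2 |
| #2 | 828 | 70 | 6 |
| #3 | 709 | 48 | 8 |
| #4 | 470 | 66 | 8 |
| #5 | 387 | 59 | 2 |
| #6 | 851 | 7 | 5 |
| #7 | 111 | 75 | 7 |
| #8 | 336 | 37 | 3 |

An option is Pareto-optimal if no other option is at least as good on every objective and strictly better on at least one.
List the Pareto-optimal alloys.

#1: dominated by #6 (yield strength 851≥343, cost 7≤45, corrosion resistance 5≥2).
#2: not dominated.
#3: not dominated.
#4: dominated by #3 (yield strength 709≥470, cost 48≤66, corrosion resistance 8≥8).
#5: dominated by #3 (yield strength 709≥387, cost 48≤59, corrosion resistance 8≥2).
#6: not dominated (best yield strength).
#7: dominated by #3 (yield strength 709≥111, cost 48≤75, corrosion resistance 8≥7).
#8: dominated by #6 (yield strength 851≥336, cost 7≤37, corrosion resistance 5≥3).

#2, #3, #6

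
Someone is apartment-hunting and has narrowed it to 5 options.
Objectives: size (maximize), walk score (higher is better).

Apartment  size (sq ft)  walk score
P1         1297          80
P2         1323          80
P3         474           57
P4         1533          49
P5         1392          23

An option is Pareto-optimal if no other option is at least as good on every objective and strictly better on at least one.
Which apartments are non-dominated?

P1: dominated by P2 (size 1323≥1297, walk score 80≥80).
P2: not dominated.
P3: dominated by P1 (size 1297≥474, walk score 80≥57).
P4: not dominated (best size).
P5: dominated by P4 (size 1533≥1392, walk score 49≥23).

P2, P4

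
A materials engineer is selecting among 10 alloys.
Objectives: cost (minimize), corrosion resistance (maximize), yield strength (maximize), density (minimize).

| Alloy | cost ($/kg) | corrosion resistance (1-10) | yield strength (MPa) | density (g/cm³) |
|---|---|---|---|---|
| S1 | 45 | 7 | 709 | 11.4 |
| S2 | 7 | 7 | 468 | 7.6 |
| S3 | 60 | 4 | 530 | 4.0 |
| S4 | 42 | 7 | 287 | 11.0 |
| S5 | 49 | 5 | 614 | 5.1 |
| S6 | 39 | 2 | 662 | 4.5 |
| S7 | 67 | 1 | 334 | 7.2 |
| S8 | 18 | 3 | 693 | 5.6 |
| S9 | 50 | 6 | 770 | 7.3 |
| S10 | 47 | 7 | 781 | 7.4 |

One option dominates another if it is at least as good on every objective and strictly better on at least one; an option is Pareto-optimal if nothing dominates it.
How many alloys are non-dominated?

8

S1: not dominated.
S2: not dominated (best cost).
S3: not dominated (best density).
S4: dominated by S2 (cost 7≤42, corrosion resistance 7≥7, yield strength 468≥287, density 7.6≤11.0).
S5: not dominated.
S6: not dominated.
S7: dominated by S3 (cost 60≤67, corrosion resistance 4≥1, yield strength 530≥334, density 4.0≤7.2).
S8: not dominated.
S9: not dominated.
S10: not dominated (best yield strength).
Pareto-optimal: S1, S2, S3, S5, S6, S8, S9, S10 → 8.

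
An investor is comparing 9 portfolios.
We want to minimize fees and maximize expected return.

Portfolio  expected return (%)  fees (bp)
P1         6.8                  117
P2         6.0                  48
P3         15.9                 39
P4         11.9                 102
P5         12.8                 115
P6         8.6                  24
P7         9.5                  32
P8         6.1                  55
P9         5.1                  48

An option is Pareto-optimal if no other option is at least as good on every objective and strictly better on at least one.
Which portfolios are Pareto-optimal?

P3, P6, P7

P1: dominated by P3 (expected return 15.9≥6.8, fees 39≤117).
P2: dominated by P3 (expected return 15.9≥6.0, fees 39≤48).
P3: not dominated (best expected return).
P4: dominated by P3 (expected return 15.9≥11.9, fees 39≤102).
P5: dominated by P3 (expected return 15.9≥12.8, fees 39≤115).
P6: not dominated (best fees).
P7: not dominated.
P8: dominated by P3 (expected return 15.9≥6.1, fees 39≤55).
P9: dominated by P2 (expected return 6.0≥5.1, fees 48≤48).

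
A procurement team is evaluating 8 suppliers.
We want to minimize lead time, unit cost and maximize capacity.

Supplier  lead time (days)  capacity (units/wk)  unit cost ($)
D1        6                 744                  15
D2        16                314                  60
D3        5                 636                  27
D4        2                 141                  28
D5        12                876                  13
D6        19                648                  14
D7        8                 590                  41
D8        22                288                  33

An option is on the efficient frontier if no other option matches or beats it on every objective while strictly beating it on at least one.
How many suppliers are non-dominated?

4

D1: not dominated.
D2: dominated by D1 (lead time 6≤16, capacity 744≥314, unit cost 15≤60).
D3: not dominated.
D4: not dominated (best lead time).
D5: not dominated (best capacity).
D6: dominated by D5 (lead time 12≤19, capacity 876≥648, unit cost 13≤14).
D7: dominated by D1 (lead time 6≤8, capacity 744≥590, unit cost 15≤41).
D8: dominated by D1 (lead time 6≤22, capacity 744≥288, unit cost 15≤33).
Pareto-optimal: D1, D3, D4, D5 → 4.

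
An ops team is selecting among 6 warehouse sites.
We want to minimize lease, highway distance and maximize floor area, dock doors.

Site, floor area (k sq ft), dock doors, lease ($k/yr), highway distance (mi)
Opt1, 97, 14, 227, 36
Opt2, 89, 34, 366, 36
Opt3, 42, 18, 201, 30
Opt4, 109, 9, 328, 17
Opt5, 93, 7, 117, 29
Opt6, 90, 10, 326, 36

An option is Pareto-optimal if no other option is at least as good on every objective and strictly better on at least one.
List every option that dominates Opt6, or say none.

Opt1: floor area 97≥90, dock doors 14≥10, lease 227≤326, highway distance 36≤36 — dominates Opt6.
Others (Opt2, Opt3, Opt4, Opt5) are each worse than Opt6 on at least one objective.

Opt1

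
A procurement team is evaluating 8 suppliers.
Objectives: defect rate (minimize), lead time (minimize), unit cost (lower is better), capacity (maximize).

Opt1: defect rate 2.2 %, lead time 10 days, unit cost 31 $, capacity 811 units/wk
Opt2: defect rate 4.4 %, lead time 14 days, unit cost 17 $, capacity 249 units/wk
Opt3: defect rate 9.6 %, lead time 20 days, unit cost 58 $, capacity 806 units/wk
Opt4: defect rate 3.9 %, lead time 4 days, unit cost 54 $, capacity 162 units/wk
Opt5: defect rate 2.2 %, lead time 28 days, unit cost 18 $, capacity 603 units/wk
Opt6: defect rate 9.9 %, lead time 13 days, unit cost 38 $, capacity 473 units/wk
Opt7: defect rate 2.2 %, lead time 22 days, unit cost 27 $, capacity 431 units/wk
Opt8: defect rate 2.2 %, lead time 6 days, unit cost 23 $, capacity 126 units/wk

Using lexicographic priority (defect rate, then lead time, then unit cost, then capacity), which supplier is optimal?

Opt8

First minimize defect rate: best is 2.2, kept {Opt1, Opt5, Opt7, Opt8}.
Then minimize lead time: best is 6, kept {Opt8}.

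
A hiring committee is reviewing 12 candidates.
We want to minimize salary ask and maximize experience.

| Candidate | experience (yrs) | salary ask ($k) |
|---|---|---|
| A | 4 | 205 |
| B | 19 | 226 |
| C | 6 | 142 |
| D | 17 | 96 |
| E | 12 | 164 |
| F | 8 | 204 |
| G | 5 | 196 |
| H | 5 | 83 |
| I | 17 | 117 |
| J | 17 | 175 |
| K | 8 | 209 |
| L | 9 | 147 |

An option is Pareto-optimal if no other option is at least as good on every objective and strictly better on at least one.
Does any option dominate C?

D vs C: experience 17≥6, salary ask 96≤142 — D is at least as good on every objective and strictly better on at least one, so D dominates C.

Yes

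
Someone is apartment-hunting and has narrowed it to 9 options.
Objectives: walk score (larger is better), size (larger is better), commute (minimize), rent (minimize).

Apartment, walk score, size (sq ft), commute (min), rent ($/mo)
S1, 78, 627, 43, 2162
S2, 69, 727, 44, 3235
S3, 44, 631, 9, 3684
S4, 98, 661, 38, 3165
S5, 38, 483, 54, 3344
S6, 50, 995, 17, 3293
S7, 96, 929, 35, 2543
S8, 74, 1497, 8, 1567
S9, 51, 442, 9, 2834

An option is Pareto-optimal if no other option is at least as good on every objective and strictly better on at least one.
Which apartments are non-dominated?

S1, S4, S7, S8

S1: not dominated.
S2: dominated by S7 (walk score 96≥69, size 929≥727, commute 35≤44, rent 2543≤3235).
S3: dominated by S8 (walk score 74≥44, size 1497≥631, commute 8≤9, rent 1567≤3684).
S4: not dominated (best walk score).
S5: dominated by S1 (walk score 78≥38, size 627≥483, commute 43≤54, rent 2162≤3344).
S6: dominated by S8 (walk score 74≥50, size 1497≥995, commute 8≤17, rent 1567≤3293).
S7: not dominated.
S8: not dominated (best size).
S9: dominated by S8 (walk score 74≥51, size 1497≥442, commute 8≤9, rent 1567≤2834).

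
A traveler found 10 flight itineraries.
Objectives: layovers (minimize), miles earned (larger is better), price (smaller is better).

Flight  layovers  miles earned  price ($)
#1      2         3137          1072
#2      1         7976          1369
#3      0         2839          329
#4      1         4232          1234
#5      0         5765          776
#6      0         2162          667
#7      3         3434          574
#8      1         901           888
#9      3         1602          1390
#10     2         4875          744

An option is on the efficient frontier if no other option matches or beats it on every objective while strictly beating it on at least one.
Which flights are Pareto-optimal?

#1: dominated by #5 (layovers 0≤2, miles earned 5765≥3137, price 776≤1072).
#2: not dominated (best miles earned).
#3: not dominated (best price).
#4: dominated by #5 (layovers 0≤1, miles earned 5765≥4232, price 776≤1234).
#5: not dominated.
#6: dominated by #3 (layovers 0≤0, miles earned 2839≥2162, price 329≤667).
#7: not dominated.
#8: dominated by #3 (layovers 0≤1, miles earned 2839≥901, price 329≤888).
#9: dominated by #1 (layovers 2≤3, miles earned 3137≥1602, price 1072≤1390).
#10: not dominated.

#2, #3, #5, #7, #10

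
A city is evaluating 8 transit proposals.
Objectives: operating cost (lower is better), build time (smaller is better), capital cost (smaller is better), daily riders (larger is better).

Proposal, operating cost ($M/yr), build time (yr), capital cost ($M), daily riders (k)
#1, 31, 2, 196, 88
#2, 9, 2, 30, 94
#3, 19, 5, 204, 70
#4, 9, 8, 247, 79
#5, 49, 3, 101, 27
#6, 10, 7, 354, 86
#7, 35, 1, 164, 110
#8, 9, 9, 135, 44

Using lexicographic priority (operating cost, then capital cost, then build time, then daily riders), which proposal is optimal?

#2

First minimize operating cost: best is 9, kept {#2, #4, #8}.
Then minimize capital cost: best is 30, kept {#2}.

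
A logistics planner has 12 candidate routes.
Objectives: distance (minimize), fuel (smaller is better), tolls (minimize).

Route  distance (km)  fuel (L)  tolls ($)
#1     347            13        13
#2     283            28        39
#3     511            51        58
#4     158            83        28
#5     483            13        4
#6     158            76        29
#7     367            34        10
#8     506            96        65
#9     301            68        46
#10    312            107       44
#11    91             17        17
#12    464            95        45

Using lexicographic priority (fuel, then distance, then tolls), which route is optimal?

First minimize fuel: best is 13, kept {#1, #5}.
Then minimize distance: best is 347, kept {#1}.

#1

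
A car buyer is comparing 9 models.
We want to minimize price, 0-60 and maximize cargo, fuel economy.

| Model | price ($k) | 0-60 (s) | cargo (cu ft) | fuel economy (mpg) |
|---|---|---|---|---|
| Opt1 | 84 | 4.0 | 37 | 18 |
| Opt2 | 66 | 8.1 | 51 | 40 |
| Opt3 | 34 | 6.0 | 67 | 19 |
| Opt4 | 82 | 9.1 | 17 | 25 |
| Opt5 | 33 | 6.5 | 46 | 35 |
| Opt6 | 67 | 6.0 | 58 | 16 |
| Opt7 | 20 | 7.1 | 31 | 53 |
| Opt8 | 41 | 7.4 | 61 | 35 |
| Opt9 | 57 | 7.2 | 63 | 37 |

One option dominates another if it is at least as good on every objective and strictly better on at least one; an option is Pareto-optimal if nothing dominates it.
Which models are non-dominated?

Opt1, Opt2, Opt3, Opt5, Opt7, Opt8, Opt9

Opt1: not dominated (best 0-60).
Opt2: not dominated.
Opt3: not dominated (best cargo).
Opt4: dominated by Opt2 (price 66≤82, 0-60 8.1≤9.1, cargo 51≥17, fuel economy 40≥25).
Opt5: not dominated.
Opt6: dominated by Opt3 (price 34≤67, 0-60 6.0≤6.0, cargo 67≥58, fuel economy 19≥16).
Opt7: not dominated (best price).
Opt8: not dominated.
Opt9: not dominated.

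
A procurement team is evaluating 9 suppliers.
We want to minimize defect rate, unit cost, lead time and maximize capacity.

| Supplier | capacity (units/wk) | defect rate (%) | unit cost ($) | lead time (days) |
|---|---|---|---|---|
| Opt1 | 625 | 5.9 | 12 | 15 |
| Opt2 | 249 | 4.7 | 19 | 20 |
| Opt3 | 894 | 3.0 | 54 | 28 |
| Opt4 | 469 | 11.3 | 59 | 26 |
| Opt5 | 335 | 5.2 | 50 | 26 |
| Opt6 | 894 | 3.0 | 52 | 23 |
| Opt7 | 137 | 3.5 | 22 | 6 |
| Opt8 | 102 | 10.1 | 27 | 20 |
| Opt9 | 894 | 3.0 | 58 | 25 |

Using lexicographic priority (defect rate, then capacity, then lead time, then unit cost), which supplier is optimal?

Opt6

First minimize defect rate: best is 3.0, kept {Opt3, Opt6, Opt9}.
Then maximize capacity: best is 894, kept {Opt3, Opt6, Opt9}.
Then minimize lead time: best is 23, kept {Opt6}.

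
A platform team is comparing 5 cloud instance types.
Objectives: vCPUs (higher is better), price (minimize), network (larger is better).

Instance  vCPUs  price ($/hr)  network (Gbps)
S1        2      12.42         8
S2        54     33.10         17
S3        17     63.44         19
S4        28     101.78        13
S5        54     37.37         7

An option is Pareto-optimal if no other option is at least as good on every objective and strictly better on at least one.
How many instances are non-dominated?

3

S1: not dominated (best price).
S2: not dominated.
S3: not dominated (best network).
S4: dominated by S2 (vCPUs 54≥28, price 33.10≤101.78, network 17≥13).
S5: dominated by S2 (vCPUs 54≥54, price 33.10≤37.37, network 17≥7).
Pareto-optimal: S1, S2, S3 → 3.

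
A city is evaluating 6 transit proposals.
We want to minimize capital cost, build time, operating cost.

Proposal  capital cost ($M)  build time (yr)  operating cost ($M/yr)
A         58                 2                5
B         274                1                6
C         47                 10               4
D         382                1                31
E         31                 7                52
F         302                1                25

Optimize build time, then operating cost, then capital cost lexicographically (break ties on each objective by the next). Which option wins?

First minimize build time: best is 1, kept {B, D, F}.
Then minimize operating cost: best is 6, kept {B}.

B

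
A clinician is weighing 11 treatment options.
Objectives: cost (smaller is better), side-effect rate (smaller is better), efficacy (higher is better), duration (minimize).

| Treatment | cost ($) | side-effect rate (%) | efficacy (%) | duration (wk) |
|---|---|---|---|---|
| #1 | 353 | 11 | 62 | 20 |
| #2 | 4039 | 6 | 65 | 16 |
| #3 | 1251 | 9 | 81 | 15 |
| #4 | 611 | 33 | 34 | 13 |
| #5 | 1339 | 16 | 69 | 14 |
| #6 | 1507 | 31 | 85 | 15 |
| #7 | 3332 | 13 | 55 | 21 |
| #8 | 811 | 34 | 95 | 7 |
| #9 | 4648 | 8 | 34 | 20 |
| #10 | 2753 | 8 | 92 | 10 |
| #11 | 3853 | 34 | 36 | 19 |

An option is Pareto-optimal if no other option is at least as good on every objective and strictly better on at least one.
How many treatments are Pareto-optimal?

8

#1: not dominated (best cost).
#2: not dominated (best side-effect rate).
#3: not dominated.
#4: not dominated.
#5: not dominated.
#6: not dominated.
#7: dominated by #1 (cost 353≤3332, side-effect rate 11≤13, efficacy 62≥55, duration 20≤21).
#8: not dominated (best efficacy).
#9: dominated by #2 (cost 4039≤4648, side-effect rate 6≤8, efficacy 65≥34, duration 16≤20).
#10: not dominated.
#11: dominated by #3 (cost 1251≤3853, side-effect rate 9≤34, efficacy 81≥36, duration 15≤19).
Pareto-optimal: #1, #2, #3, #4, #5, #6, #8, #10 → 8.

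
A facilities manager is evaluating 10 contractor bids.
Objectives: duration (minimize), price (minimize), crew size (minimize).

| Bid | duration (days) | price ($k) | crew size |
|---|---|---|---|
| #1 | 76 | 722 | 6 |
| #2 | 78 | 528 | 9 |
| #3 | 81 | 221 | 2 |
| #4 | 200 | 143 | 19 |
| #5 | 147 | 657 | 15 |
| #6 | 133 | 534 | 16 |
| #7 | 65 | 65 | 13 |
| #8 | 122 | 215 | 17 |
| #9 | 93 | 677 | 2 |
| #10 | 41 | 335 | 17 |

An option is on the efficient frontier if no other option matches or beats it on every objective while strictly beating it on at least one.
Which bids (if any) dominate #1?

none

#2: worse on duration (78 vs 76).
#3: worse on duration (81 vs 76).
#4: worse on duration (200 vs 76).
#5: worse on duration (147 vs 76).
#6: worse on duration (133 vs 76).
#7: worse on crew size (13 vs 6).
#8: worse on duration (122 vs 76).
#9: worse on duration (93 vs 76).
#10: worse on crew size (17 vs 6).
No option dominates #1.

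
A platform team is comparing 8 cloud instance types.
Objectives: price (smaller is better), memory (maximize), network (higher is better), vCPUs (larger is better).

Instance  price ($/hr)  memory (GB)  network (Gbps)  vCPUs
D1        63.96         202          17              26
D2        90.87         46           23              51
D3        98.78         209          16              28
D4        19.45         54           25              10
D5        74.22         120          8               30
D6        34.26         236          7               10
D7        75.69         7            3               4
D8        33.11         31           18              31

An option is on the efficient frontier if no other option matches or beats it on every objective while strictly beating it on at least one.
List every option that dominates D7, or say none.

D1, D4, D5, D6, D8

D1: price 63.96≤75.69, memory 202≥7, network 17≥3, vCPUs 26≥4 — dominates D7.
D4: price 19.45≤75.69, memory 54≥7, network 25≥3, vCPUs 10≥4 — dominates D7.
D5: price 74.22≤75.69, memory 120≥7, network 8≥3, vCPUs 30≥4 — dominates D7.
D6: price 34.26≤75.69, memory 236≥7, network 7≥3, vCPUs 10≥4 — dominates D7.
D8: price 33.11≤75.69, memory 31≥7, network 18≥3, vCPUs 31≥4 — dominates D7.
Others (D2, D3) are each worse than D7 on at least one objective.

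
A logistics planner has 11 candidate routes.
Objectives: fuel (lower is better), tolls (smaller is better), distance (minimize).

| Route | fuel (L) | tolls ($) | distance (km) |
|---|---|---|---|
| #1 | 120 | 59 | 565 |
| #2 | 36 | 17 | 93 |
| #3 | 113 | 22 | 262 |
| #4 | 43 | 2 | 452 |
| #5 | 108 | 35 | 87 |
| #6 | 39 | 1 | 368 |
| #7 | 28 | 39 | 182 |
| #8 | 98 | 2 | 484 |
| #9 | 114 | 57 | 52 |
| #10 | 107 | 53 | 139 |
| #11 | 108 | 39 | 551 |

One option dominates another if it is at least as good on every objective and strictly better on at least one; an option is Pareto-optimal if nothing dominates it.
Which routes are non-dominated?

#2, #5, #6, #7, #9

#1: dominated by #2 (fuel 36≤120, tolls 17≤59, distance 93≤565).
#2: not dominated.
#3: dominated by #2 (fuel 36≤113, tolls 17≤22, distance 93≤262).
#4: dominated by #6 (fuel 39≤43, tolls 1≤2, distance 368≤452).
#5: not dominated.
#6: not dominated (best tolls).
#7: not dominated (best fuel).
#8: dominated by #4 (fuel 43≤98, tolls 2≤2, distance 452≤484).
#9: not dominated (best distance).
#10: dominated by #2 (fuel 36≤107, tolls 17≤53, distance 93≤139).
#11: dominated by #2 (fuel 36≤108, tolls 17≤39, distance 93≤551).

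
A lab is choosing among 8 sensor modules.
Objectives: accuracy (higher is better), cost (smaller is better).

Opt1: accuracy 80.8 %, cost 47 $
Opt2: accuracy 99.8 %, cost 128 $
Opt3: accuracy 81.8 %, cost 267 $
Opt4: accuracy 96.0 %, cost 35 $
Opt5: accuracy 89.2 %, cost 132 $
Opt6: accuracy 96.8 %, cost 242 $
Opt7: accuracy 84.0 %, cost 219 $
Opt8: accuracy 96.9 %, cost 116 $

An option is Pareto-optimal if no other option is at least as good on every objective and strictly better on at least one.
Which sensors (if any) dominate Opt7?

Opt2: accuracy 99.8≥84.0, cost 128≤219 — dominates Opt7.
Opt4: accuracy 96.0≥84.0, cost 35≤219 — dominates Opt7.
Opt5: accuracy 89.2≥84.0, cost 132≤219 — dominates Opt7.
Opt8: accuracy 96.9≥84.0, cost 116≤219 — dominates Opt7.
Others (Opt1, Opt3, Opt6) are each worse than Opt7 on at least one objective.

Opt2, Opt4, Opt5, Opt8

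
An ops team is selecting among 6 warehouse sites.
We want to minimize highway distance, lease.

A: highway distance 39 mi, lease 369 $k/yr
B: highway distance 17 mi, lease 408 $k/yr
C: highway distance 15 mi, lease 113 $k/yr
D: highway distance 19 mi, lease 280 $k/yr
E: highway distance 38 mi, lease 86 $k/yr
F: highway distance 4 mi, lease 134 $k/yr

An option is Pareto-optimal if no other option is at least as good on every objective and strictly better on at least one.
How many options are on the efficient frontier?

3

A: dominated by C (highway distance 15≤39, lease 113≤369).
B: dominated by C (highway distance 15≤17, lease 113≤408).
C: not dominated.
D: dominated by C (highway distance 15≤19, lease 113≤280).
E: not dominated (best lease).
F: not dominated (best highway distance).
Pareto-optimal: C, E, F → 3.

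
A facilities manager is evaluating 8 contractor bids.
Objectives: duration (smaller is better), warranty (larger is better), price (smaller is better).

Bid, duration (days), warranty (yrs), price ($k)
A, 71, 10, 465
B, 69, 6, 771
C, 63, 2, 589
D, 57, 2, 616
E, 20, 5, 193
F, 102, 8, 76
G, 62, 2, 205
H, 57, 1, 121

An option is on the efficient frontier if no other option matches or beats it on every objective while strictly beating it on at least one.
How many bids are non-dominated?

A: not dominated (best warranty).
B: not dominated.
C: dominated by E (duration 20≤63, warranty 5≥2, price 193≤589).
D: dominated by E (duration 20≤57, warranty 5≥2, price 193≤616).
E: not dominated (best duration).
F: not dominated (best price).
G: dominated by E (duration 20≤62, warranty 5≥2, price 193≤205).
H: not dominated.
Pareto-optimal: A, B, E, F, H → 5.

5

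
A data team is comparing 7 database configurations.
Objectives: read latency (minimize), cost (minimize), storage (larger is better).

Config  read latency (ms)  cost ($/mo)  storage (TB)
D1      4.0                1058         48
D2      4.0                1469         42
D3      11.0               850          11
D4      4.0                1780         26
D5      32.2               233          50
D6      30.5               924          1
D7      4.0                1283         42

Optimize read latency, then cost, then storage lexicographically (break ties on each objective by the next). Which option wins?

First minimize read latency: best is 4.0, kept {D1, D2, D4, D7}.
Then minimize cost: best is 1058, kept {D1}.

D1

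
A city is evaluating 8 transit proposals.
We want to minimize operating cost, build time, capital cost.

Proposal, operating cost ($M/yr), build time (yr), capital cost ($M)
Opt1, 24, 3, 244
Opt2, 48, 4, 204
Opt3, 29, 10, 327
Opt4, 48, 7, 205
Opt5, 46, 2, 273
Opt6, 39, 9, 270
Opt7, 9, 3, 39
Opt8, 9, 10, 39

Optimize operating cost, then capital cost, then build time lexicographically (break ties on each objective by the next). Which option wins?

Opt7

First minimize operating cost: best is 9, kept {Opt7, Opt8}.
Then minimize capital cost: best is 39, kept {Opt7, Opt8}.
Then minimize build time: best is 3, kept {Opt7}.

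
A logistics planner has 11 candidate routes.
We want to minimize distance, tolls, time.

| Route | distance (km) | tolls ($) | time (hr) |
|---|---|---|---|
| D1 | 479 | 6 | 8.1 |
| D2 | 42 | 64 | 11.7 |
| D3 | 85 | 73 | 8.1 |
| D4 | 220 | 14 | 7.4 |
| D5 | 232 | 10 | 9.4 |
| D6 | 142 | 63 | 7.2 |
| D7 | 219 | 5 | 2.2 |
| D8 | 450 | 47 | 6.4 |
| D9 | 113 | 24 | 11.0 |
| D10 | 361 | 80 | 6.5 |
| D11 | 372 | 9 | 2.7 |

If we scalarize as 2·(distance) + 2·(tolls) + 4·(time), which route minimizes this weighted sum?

D1: 2·479 + 2·6 + 4·8.1 = 1002.4
D2: 2·42 + 2·64 + 4·11.7 = 258.8
D3: 2·85 + 2·73 + 4·8.1 = 348.4
D4: 2·220 + 2·14 + 4·7.4 = 497.6
D5: 2·232 + 2·10 + 4·9.4 = 521.6
D6: 2·142 + 2·63 + 4·7.2 = 438.8
D7: 2·219 + 2·5 + 4·2.2 = 456.8
D8: 2·450 + 2·47 + 4·6.4 = 1019.6
D9: 2·113 + 2·24 + 4·11.0 = 318.0
D10: 2·361 + 2·80 + 4·6.5 = 908.0
D11: 2·372 + 2·9 + 4·2.7 = 772.8
Lowest: D2 at 258.8.

D2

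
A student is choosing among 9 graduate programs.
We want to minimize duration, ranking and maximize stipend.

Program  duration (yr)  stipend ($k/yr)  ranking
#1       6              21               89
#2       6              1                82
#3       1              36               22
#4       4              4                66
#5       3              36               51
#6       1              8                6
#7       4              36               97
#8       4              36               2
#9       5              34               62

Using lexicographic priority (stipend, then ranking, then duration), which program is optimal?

#8

First maximize stipend: best is 36, kept {#3, #5, #7, #8}.
Then minimize ranking: best is 2, kept {#8}.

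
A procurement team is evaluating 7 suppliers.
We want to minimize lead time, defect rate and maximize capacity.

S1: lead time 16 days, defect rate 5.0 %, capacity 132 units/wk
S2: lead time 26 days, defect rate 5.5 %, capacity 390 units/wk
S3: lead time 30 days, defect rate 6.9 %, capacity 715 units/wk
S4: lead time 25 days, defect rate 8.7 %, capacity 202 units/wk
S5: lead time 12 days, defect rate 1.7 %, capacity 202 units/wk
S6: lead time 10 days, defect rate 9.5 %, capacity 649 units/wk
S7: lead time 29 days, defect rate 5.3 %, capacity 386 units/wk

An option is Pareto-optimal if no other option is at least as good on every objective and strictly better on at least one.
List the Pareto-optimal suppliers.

S1: dominated by S5 (lead time 12≤16, defect rate 1.7≤5.0, capacity 202≥132).
S2: not dominated.
S3: not dominated (best capacity).
S4: dominated by S5 (lead time 12≤25, defect rate 1.7≤8.7, capacity 202≥202).
S5: not dominated (best defect rate).
S6: not dominated (best lead time).
S7: not dominated.

S2, S3, S5, S6, S7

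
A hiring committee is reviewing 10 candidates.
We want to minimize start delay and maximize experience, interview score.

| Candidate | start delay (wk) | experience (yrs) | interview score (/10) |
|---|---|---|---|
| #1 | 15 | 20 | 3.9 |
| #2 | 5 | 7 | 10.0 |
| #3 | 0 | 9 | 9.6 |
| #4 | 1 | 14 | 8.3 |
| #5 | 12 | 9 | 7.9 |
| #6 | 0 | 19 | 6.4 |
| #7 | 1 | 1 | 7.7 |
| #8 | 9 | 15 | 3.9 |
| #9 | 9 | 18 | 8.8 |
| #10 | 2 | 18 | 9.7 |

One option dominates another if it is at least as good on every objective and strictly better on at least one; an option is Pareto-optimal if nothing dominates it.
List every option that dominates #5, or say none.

#3, #4, #9, #10

#3: start delay 0≤12, experience 9≥9, interview score 9.6≥7.9 — dominates #5.
#4: start delay 1≤12, experience 14≥9, interview score 8.3≥7.9 — dominates #5.
#9: start delay 9≤12, experience 18≥9, interview score 8.8≥7.9 — dominates #5.
#10: start delay 2≤12, experience 18≥9, interview score 9.7≥7.9 — dominates #5.
Others (#1, #2, #6, #7, #8) are each worse than #5 on at least one objective.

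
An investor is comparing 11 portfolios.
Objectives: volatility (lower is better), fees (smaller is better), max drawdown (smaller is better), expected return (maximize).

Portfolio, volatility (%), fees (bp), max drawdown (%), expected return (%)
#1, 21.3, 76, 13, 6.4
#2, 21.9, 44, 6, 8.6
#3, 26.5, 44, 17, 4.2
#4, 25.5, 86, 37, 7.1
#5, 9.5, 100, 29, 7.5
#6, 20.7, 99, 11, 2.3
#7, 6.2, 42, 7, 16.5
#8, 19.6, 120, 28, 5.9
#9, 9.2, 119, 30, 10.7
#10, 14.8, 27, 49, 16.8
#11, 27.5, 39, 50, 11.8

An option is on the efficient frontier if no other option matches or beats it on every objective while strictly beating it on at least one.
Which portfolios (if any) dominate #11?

#10: volatility 14.8≤27.5, fees 27≤39, max drawdown 49≤50, expected return 16.8≥11.8 — dominates #11.
Others (#1, #2, #3, #4, #5, #6, #7, #8, #9) are each worse than #11 on at least one objective.

#10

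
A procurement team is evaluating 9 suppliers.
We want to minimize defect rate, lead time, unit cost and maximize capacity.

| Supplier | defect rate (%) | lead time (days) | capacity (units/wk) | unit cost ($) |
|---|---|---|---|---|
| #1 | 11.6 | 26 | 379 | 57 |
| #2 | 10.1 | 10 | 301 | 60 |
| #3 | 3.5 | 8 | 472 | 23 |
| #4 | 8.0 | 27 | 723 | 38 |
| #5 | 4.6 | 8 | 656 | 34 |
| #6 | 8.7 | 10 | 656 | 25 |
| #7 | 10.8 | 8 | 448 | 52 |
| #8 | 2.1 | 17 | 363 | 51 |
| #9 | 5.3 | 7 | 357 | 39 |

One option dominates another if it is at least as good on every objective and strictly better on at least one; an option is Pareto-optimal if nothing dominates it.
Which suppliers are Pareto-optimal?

#3, #4, #5, #6, #8, #9

#1: dominated by #3 (defect rate 3.5≤11.6, lead time 8≤26, capacity 472≥379, unit cost 23≤57).
#2: dominated by #3 (defect rate 3.5≤10.1, lead time 8≤10, capacity 472≥301, unit cost 23≤60).
#3: not dominated (best unit cost).
#4: not dominated (best capacity).
#5: not dominated.
#6: not dominated.
#7: dominated by #3 (defect rate 3.5≤10.8, lead time 8≤8, capacity 472≥448, unit cost 23≤52).
#8: not dominated (best defect rate).
#9: not dominated (best lead time).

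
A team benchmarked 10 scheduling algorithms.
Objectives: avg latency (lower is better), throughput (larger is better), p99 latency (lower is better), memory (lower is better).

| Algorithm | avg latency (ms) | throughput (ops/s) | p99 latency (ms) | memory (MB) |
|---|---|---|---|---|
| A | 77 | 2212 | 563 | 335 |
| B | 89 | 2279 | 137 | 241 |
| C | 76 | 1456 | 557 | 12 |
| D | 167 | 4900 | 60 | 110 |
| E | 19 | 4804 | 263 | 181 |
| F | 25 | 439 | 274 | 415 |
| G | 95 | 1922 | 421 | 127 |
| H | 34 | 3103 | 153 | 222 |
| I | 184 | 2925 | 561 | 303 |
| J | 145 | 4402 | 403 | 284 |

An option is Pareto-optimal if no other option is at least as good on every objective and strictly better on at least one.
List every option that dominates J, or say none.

E

E: avg latency 19≤145, throughput 4804≥4402, p99 latency 263≤403, memory 181≤284 — dominates J.
Others (A, B, C, D, F, G, H, I) are each worse than J on at least one objective.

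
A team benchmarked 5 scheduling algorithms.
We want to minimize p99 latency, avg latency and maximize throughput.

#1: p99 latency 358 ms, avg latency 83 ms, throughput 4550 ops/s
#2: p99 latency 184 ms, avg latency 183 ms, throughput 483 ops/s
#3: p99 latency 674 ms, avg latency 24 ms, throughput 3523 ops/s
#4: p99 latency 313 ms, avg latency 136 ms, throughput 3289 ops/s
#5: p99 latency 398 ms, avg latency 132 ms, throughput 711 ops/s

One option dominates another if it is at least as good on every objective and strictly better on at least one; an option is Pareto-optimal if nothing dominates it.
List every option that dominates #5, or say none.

#1

#1: p99 latency 358≤398, avg latency 83≤132, throughput 4550≥711 — dominates #5.
Others (#2, #3, #4) are each worse than #5 on at least one objective.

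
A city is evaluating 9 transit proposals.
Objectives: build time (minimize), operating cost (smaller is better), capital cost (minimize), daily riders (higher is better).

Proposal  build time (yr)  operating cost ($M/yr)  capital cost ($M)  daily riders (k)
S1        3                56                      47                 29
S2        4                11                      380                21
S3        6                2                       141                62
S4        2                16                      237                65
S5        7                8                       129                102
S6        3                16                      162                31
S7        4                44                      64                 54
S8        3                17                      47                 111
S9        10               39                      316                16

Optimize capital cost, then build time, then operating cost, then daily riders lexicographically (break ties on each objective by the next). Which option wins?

First minimize capital cost: best is 47, kept {S1, S8}.
Then minimize build time: best is 3, kept {S1, S8}.
Then minimize operating cost: best is 17, kept {S8}.

S8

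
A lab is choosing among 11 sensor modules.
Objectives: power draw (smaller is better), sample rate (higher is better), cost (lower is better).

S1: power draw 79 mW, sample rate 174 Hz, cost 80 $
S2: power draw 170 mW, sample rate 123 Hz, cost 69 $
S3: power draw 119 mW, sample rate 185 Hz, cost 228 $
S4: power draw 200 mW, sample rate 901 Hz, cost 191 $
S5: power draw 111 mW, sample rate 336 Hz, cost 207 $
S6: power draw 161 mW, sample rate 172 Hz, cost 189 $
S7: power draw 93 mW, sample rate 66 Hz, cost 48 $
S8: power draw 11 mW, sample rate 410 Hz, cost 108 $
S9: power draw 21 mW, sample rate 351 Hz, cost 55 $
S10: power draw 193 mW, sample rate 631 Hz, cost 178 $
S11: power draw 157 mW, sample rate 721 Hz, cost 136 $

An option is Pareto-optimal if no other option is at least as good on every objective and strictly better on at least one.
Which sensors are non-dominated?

S1: dominated by S9 (power draw 21≤79, sample rate 351≥174, cost 55≤80).
S2: dominated by S9 (power draw 21≤170, sample rate 351≥123, cost 55≤69).
S3: dominated by S5 (power draw 111≤119, sample rate 336≥185, cost 207≤228).
S4: not dominated (best sample rate).
S5: dominated by S8 (power draw 11≤111, sample rate 410≥336, cost 108≤207).
S6: dominated by S1 (power draw 79≤161, sample rate 174≥172, cost 80≤189).
S7: not dominated (best cost).
S8: not dominated (best power draw).
S9: not dominated.
S10: dominated by S11 (power draw 157≤193, sample rate 721≥631, cost 136≤178).
S11: not dominated.

S4, S7, S8, S9, S11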